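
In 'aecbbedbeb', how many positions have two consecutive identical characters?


Looking for consecutive identical characters in 'aecbbedbeb':
  pos 0-1: 'a' vs 'e' -> different
  pos 1-2: 'e' vs 'c' -> different
  pos 2-3: 'c' vs 'b' -> different
  pos 3-4: 'b' vs 'b' -> MATCH ('bb')
  pos 4-5: 'b' vs 'e' -> different
  pos 5-6: 'e' vs 'd' -> different
  pos 6-7: 'd' vs 'b' -> different
  pos 7-8: 'b' vs 'e' -> different
  pos 8-9: 'e' vs 'b' -> different
Consecutive identical pairs: ['bb']
Count: 1

1


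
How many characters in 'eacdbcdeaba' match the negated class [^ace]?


Negated class [^ace] matches any char NOT in {a, c, e}
Scanning 'eacdbcdeaba':
  pos 0: 'e' -> no (excluded)
  pos 1: 'a' -> no (excluded)
  pos 2: 'c' -> no (excluded)
  pos 3: 'd' -> MATCH
  pos 4: 'b' -> MATCH
  pos 5: 'c' -> no (excluded)
  pos 6: 'd' -> MATCH
  pos 7: 'e' -> no (excluded)
  pos 8: 'a' -> no (excluded)
  pos 9: 'b' -> MATCH
  pos 10: 'a' -> no (excluded)
Total matches: 4

4


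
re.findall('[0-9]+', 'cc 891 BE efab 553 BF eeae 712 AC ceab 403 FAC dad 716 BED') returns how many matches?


Pattern '[0-9]+' finds one or more digits.
Text: 'cc 891 BE efab 553 BF eeae 712 AC ceab 403 FAC dad 716 BED'
Scanning for matches:
  Match 1: '891'
  Match 2: '553'
  Match 3: '712'
  Match 4: '403'
  Match 5: '716'
Total matches: 5

5


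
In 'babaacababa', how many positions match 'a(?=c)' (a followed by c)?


Lookahead 'a(?=c)' matches 'a' only when followed by 'c'.
String: 'babaacababa'
Checking each position where char is 'a':
  pos 1: 'a' -> no (next='b')
  pos 3: 'a' -> no (next='a')
  pos 4: 'a' -> MATCH (next='c')
  pos 6: 'a' -> no (next='b')
  pos 8: 'a' -> no (next='b')
Matching positions: [4]
Count: 1

1


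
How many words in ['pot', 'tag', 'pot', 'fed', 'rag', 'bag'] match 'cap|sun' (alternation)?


Alternation 'cap|sun' matches either 'cap' or 'sun'.
Checking each word:
  'pot' -> no
  'tag' -> no
  'pot' -> no
  'fed' -> no
  'rag' -> no
  'bag' -> no
Matches: []
Count: 0

0


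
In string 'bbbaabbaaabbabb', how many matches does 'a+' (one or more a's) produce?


Pattern 'a+' matches one or more consecutive a's.
String: 'bbbaabbaaabbabb'
Scanning for runs of a:
  Match 1: 'aa' (length 2)
  Match 2: 'aaa' (length 3)
  Match 3: 'a' (length 1)
Total matches: 3

3


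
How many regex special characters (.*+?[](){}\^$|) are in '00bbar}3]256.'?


Regex special characters are: . * + ? [ ] ( ) { } \ ^ $ |
Scanning '00bbar}3]256.':
  pos 6: '}' -> SPECIAL
  pos 8: ']' -> SPECIAL
  pos 12: '.' -> SPECIAL
Special chars found: ['}', ']', '.']
Total: 3

3


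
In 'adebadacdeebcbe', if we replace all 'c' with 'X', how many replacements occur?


re.sub('c', 'X', text) replaces every occurrence of 'c' with 'X'.
Text: 'adebadacdeebcbe'
Scanning for 'c':
  pos 7: 'c' -> replacement #1
  pos 12: 'c' -> replacement #2
Total replacements: 2

2


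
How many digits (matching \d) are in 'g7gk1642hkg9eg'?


\d matches any digit 0-9.
Scanning 'g7gk1642hkg9eg':
  pos 1: '7' -> DIGIT
  pos 4: '1' -> DIGIT
  pos 5: '6' -> DIGIT
  pos 6: '4' -> DIGIT
  pos 7: '2' -> DIGIT
  pos 11: '9' -> DIGIT
Digits found: ['7', '1', '6', '4', '2', '9']
Total: 6

6


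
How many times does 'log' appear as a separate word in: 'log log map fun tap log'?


Scanning each word for exact match 'log':
  Word 1: 'log' -> MATCH
  Word 2: 'log' -> MATCH
  Word 3: 'map' -> no
  Word 4: 'fun' -> no
  Word 5: 'tap' -> no
  Word 6: 'log' -> MATCH
Total matches: 3

3


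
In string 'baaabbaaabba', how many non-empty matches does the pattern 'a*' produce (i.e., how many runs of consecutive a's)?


Pattern 'a*' matches zero or more a's. We want non-empty runs of consecutive a's.
String: 'baaabbaaabba'
Walking through the string to find runs of a's:
  Run 1: positions 1-3 -> 'aaa'
  Run 2: positions 6-8 -> 'aaa'
  Run 3: positions 11-11 -> 'a'
Non-empty runs found: ['aaa', 'aaa', 'a']
Count: 3

3


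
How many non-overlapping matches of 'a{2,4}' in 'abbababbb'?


Pattern 'a{2,4}' matches between 2 and 4 consecutive a's (greedy).
String: 'abbababbb'
Finding runs of a's and applying greedy matching:
  Run at pos 0: 'a' (length 1)
  Run at pos 3: 'a' (length 1)
  Run at pos 5: 'a' (length 1)
Matches: []
Count: 0

0


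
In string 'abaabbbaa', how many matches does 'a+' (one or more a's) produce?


Pattern 'a+' matches one or more consecutive a's.
String: 'abaabbbaa'
Scanning for runs of a:
  Match 1: 'a' (length 1)
  Match 2: 'aa' (length 2)
  Match 3: 'aa' (length 2)
Total matches: 3

3


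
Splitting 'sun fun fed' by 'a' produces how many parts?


Splitting by 'a' breaks the string at each occurrence of the separator.
Text: 'sun fun fed'
Parts after split:
  Part 1: 'sun fun fed'
Total parts: 1

1


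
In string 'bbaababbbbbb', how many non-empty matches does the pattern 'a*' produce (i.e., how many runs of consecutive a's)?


Pattern 'a*' matches zero or more a's. We want non-empty runs of consecutive a's.
String: 'bbaababbbbbb'
Walking through the string to find runs of a's:
  Run 1: positions 2-3 -> 'aa'
  Run 2: positions 5-5 -> 'a'
Non-empty runs found: ['aa', 'a']
Count: 2

2


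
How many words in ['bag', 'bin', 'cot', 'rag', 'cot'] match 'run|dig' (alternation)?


Alternation 'run|dig' matches either 'run' or 'dig'.
Checking each word:
  'bag' -> no
  'bin' -> no
  'cot' -> no
  'rag' -> no
  'cot' -> no
Matches: []
Count: 0

0


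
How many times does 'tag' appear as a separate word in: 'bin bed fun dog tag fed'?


Scanning each word for exact match 'tag':
  Word 1: 'bin' -> no
  Word 2: 'bed' -> no
  Word 3: 'fun' -> no
  Word 4: 'dog' -> no
  Word 5: 'tag' -> MATCH
  Word 6: 'fed' -> no
Total matches: 1

1


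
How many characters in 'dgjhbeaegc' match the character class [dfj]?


Character class [dfj] matches any of: {d, f, j}
Scanning string 'dgjhbeaegc' character by character:
  pos 0: 'd' -> MATCH
  pos 1: 'g' -> no
  pos 2: 'j' -> MATCH
  pos 3: 'h' -> no
  pos 4: 'b' -> no
  pos 5: 'e' -> no
  pos 6: 'a' -> no
  pos 7: 'e' -> no
  pos 8: 'g' -> no
  pos 9: 'c' -> no
Total matches: 2

2


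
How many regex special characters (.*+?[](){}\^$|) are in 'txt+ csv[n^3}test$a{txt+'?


Regex special characters are: . * + ? [ ] ( ) { } \ ^ $ |
Scanning 'txt+ csv[n^3}test$a{txt+':
  pos 3: '+' -> SPECIAL
  pos 8: '[' -> SPECIAL
  pos 10: '^' -> SPECIAL
  pos 12: '}' -> SPECIAL
  pos 17: '$' -> SPECIAL
  pos 19: '{' -> SPECIAL
  pos 23: '+' -> SPECIAL
Special chars found: ['+', '[', '^', '}', '$', '{', '+']
Total: 7

7


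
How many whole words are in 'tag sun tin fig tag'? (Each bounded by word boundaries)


Word boundaries (\b) mark the start/end of each word.
Text: 'tag sun tin fig tag'
Splitting by whitespace:
  Word 1: 'tag'
  Word 2: 'sun'
  Word 3: 'tin'
  Word 4: 'fig'
  Word 5: 'tag'
Total whole words: 5

5


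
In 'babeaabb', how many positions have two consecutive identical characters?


Looking for consecutive identical characters in 'babeaabb':
  pos 0-1: 'b' vs 'a' -> different
  pos 1-2: 'a' vs 'b' -> different
  pos 2-3: 'b' vs 'e' -> different
  pos 3-4: 'e' vs 'a' -> different
  pos 4-5: 'a' vs 'a' -> MATCH ('aa')
  pos 5-6: 'a' vs 'b' -> different
  pos 6-7: 'b' vs 'b' -> MATCH ('bb')
Consecutive identical pairs: ['aa', 'bb']
Count: 2

2


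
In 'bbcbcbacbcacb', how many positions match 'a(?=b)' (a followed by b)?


Lookahead 'a(?=b)' matches 'a' only when followed by 'b'.
String: 'bbcbcbacbcacb'
Checking each position where char is 'a':
  pos 6: 'a' -> no (next='c')
  pos 10: 'a' -> no (next='c')
Matching positions: []
Count: 0

0


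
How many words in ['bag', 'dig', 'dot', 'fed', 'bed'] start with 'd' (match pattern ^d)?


Pattern ^d anchors to start of word. Check which words begin with 'd':
  'bag' -> no
  'dig' -> MATCH (starts with 'd')
  'dot' -> MATCH (starts with 'd')
  'fed' -> no
  'bed' -> no
Matching words: ['dig', 'dot']
Count: 2

2


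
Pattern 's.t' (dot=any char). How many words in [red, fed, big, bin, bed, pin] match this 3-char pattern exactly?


Pattern 's.t' means: starts with 's', any single char, ends with 't'.
Checking each word (must be exactly 3 chars):
  'red' (len=3): no
  'fed' (len=3): no
  'big' (len=3): no
  'bin' (len=3): no
  'bed' (len=3): no
  'pin' (len=3): no
Matching words: []
Total: 0

0


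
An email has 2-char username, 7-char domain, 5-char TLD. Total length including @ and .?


An email address has format: username@domain.tld
Username length: 2
'@' character: 1
Domain length: 7
'.' character: 1
TLD length: 5
Total = 2 + 1 + 7 + 1 + 5 = 16

16


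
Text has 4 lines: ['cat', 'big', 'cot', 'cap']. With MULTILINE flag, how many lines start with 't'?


With MULTILINE flag, ^ matches the start of each line.
Lines: ['cat', 'big', 'cot', 'cap']
Checking which lines start with 't':
  Line 1: 'cat' -> no
  Line 2: 'big' -> no
  Line 3: 'cot' -> no
  Line 4: 'cap' -> no
Matching lines: []
Count: 0

0


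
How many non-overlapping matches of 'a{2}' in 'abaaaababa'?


Pattern 'a{2}' matches exactly 2 consecutive a's (greedy, non-overlapping).
String: 'abaaaababa'
Scanning for runs of a's:
  Run at pos 0: 'a' (length 1) -> 0 match(es)
  Run at pos 2: 'aaaa' (length 4) -> 2 match(es)
  Run at pos 7: 'a' (length 1) -> 0 match(es)
  Run at pos 9: 'a' (length 1) -> 0 match(es)
Matches found: ['aa', 'aa']
Total: 2

2


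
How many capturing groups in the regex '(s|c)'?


To count capturing groups, count each '(' that starts a group.
Pattern: '(s|c)'
Walking through the pattern:
  Position 0: '(' -> group #1
Total capturing groups: 1

1


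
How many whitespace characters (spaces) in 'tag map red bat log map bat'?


\s matches whitespace characters (spaces, tabs, etc.).
Text: 'tag map red bat log map bat'
This text has 7 words separated by spaces.
Number of spaces = number of words - 1 = 7 - 1 = 6

6


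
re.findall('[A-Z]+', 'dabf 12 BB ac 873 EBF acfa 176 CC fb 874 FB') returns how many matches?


Pattern '[A-Z]+' finds one or more uppercase letters.
Text: 'dabf 12 BB ac 873 EBF acfa 176 CC fb 874 FB'
Scanning for matches:
  Match 1: 'BB'
  Match 2: 'EBF'
  Match 3: 'CC'
  Match 4: 'FB'
Total matches: 4

4


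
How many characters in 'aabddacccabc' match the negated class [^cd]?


Negated class [^cd] matches any char NOT in {c, d}
Scanning 'aabddacccabc':
  pos 0: 'a' -> MATCH
  pos 1: 'a' -> MATCH
  pos 2: 'b' -> MATCH
  pos 3: 'd' -> no (excluded)
  pos 4: 'd' -> no (excluded)
  pos 5: 'a' -> MATCH
  pos 6: 'c' -> no (excluded)
  pos 7: 'c' -> no (excluded)
  pos 8: 'c' -> no (excluded)
  pos 9: 'a' -> MATCH
  pos 10: 'b' -> MATCH
  pos 11: 'c' -> no (excluded)
Total matches: 6

6


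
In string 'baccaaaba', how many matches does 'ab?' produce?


Pattern 'ab?' matches 'a' optionally followed by 'b'.
String: 'baccaaaba'
Scanning left to right for 'a' then checking next char:
  Match 1: 'a' (a not followed by b)
  Match 2: 'a' (a not followed by b)
  Match 3: 'a' (a not followed by b)
  Match 4: 'ab' (a followed by b)
  Match 5: 'a' (a not followed by b)
Total matches: 5

5


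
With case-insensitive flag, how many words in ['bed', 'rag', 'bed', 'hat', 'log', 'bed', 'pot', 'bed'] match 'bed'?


Case-insensitive matching: compare each word's lowercase form to 'bed'.
  'bed' -> lower='bed' -> MATCH
  'rag' -> lower='rag' -> no
  'bed' -> lower='bed' -> MATCH
  'hat' -> lower='hat' -> no
  'log' -> lower='log' -> no
  'bed' -> lower='bed' -> MATCH
  'pot' -> lower='pot' -> no
  'bed' -> lower='bed' -> MATCH
Matches: ['bed', 'bed', 'bed', 'bed']
Count: 4

4


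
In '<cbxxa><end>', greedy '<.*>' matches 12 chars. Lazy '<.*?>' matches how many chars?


Greedy '<.*>' tries to match as MUCH as possible.
Lazy '<.*?>' tries to match as LITTLE as possible.

String: '<cbxxa><end>'
Greedy '<.*>' starts at first '<' and extends to the LAST '>': '<cbxxa><end>' (12 chars)
Lazy '<.*?>' starts at first '<' and stops at the FIRST '>': '<cbxxa>' (7 chars)

7


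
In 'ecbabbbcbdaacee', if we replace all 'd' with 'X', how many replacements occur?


re.sub('d', 'X', text) replaces every occurrence of 'd' with 'X'.
Text: 'ecbabbbcbdaacee'
Scanning for 'd':
  pos 9: 'd' -> replacement #1
Total replacements: 1

1


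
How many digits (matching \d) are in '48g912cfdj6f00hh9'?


\d matches any digit 0-9.
Scanning '48g912cfdj6f00hh9':
  pos 0: '4' -> DIGIT
  pos 1: '8' -> DIGIT
  pos 3: '9' -> DIGIT
  pos 4: '1' -> DIGIT
  pos 5: '2' -> DIGIT
  pos 10: '6' -> DIGIT
  pos 12: '0' -> DIGIT
  pos 13: '0' -> DIGIT
  pos 16: '9' -> DIGIT
Digits found: ['4', '8', '9', '1', '2', '6', '0', '0', '9']
Total: 9

9


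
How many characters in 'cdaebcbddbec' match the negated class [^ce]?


Negated class [^ce] matches any char NOT in {c, e}
Scanning 'cdaebcbddbec':
  pos 0: 'c' -> no (excluded)
  pos 1: 'd' -> MATCH
  pos 2: 'a' -> MATCH
  pos 3: 'e' -> no (excluded)
  pos 4: 'b' -> MATCH
  pos 5: 'c' -> no (excluded)
  pos 6: 'b' -> MATCH
  pos 7: 'd' -> MATCH
  pos 8: 'd' -> MATCH
  pos 9: 'b' -> MATCH
  pos 10: 'e' -> no (excluded)
  pos 11: 'c' -> no (excluded)
Total matches: 7

7


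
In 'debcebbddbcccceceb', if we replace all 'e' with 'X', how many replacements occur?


re.sub('e', 'X', text) replaces every occurrence of 'e' with 'X'.
Text: 'debcebbddbcccceceb'
Scanning for 'e':
  pos 1: 'e' -> replacement #1
  pos 4: 'e' -> replacement #2
  pos 14: 'e' -> replacement #3
  pos 16: 'e' -> replacement #4
Total replacements: 4

4


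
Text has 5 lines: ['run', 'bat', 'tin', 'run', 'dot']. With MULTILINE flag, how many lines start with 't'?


With MULTILINE flag, ^ matches the start of each line.
Lines: ['run', 'bat', 'tin', 'run', 'dot']
Checking which lines start with 't':
  Line 1: 'run' -> no
  Line 2: 'bat' -> no
  Line 3: 'tin' -> MATCH
  Line 4: 'run' -> no
  Line 5: 'dot' -> no
Matching lines: ['tin']
Count: 1

1


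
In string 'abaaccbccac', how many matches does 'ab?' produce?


Pattern 'ab?' matches 'a' optionally followed by 'b'.
String: 'abaaccbccac'
Scanning left to right for 'a' then checking next char:
  Match 1: 'ab' (a followed by b)
  Match 2: 'a' (a not followed by b)
  Match 3: 'a' (a not followed by b)
  Match 4: 'a' (a not followed by b)
Total matches: 4

4


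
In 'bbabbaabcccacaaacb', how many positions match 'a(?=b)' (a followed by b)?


Lookahead 'a(?=b)' matches 'a' only when followed by 'b'.
String: 'bbabbaabcccacaaacb'
Checking each position where char is 'a':
  pos 2: 'a' -> MATCH (next='b')
  pos 5: 'a' -> no (next='a')
  pos 6: 'a' -> MATCH (next='b')
  pos 11: 'a' -> no (next='c')
  pos 13: 'a' -> no (next='a')
  pos 14: 'a' -> no (next='a')
  pos 15: 'a' -> no (next='c')
Matching positions: [2, 6]
Count: 2

2


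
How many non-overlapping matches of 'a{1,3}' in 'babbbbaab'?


Pattern 'a{1,3}' matches between 1 and 3 consecutive a's (greedy).
String: 'babbbbaab'
Finding runs of a's and applying greedy matching:
  Run at pos 1: 'a' (length 1)
  Run at pos 6: 'aa' (length 2)
Matches: ['a', 'aa']
Count: 2

2


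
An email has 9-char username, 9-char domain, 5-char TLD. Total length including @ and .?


An email address has format: username@domain.tld
Username length: 9
'@' character: 1
Domain length: 9
'.' character: 1
TLD length: 5
Total = 9 + 1 + 9 + 1 + 5 = 25

25


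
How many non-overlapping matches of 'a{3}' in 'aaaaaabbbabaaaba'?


Pattern 'a{3}' matches exactly 3 consecutive a's (greedy, non-overlapping).
String: 'aaaaaabbbabaaaba'
Scanning for runs of a's:
  Run at pos 0: 'aaaaaa' (length 6) -> 2 match(es)
  Run at pos 9: 'a' (length 1) -> 0 match(es)
  Run at pos 11: 'aaa' (length 3) -> 1 match(es)
  Run at pos 15: 'a' (length 1) -> 0 match(es)
Matches found: ['aaa', 'aaa', 'aaa']
Total: 3

3


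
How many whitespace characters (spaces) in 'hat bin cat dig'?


\s matches whitespace characters (spaces, tabs, etc.).
Text: 'hat bin cat dig'
This text has 4 words separated by spaces.
Number of spaces = number of words - 1 = 4 - 1 = 3

3


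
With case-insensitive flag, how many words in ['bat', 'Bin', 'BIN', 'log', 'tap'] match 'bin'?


Case-insensitive matching: compare each word's lowercase form to 'bin'.
  'bat' -> lower='bat' -> no
  'Bin' -> lower='bin' -> MATCH
  'BIN' -> lower='bin' -> MATCH
  'log' -> lower='log' -> no
  'tap' -> lower='tap' -> no
Matches: ['Bin', 'BIN']
Count: 2

2


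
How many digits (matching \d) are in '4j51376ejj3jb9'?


\d matches any digit 0-9.
Scanning '4j51376ejj3jb9':
  pos 0: '4' -> DIGIT
  pos 2: '5' -> DIGIT
  pos 3: '1' -> DIGIT
  pos 4: '3' -> DIGIT
  pos 5: '7' -> DIGIT
  pos 6: '6' -> DIGIT
  pos 10: '3' -> DIGIT
  pos 13: '9' -> DIGIT
Digits found: ['4', '5', '1', '3', '7', '6', '3', '9']
Total: 8

8


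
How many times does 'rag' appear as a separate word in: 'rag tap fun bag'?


Scanning each word for exact match 'rag':
  Word 1: 'rag' -> MATCH
  Word 2: 'tap' -> no
  Word 3: 'fun' -> no
  Word 4: 'bag' -> no
Total matches: 1

1


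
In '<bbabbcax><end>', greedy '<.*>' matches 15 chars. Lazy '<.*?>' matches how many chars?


Greedy '<.*>' tries to match as MUCH as possible.
Lazy '<.*?>' tries to match as LITTLE as possible.

String: '<bbabbcax><end>'
Greedy '<.*>' starts at first '<' and extends to the LAST '>': '<bbabbcax><end>' (15 chars)
Lazy '<.*?>' starts at first '<' and stops at the FIRST '>': '<bbabbcax>' (10 chars)

10


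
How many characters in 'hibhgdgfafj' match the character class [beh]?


Character class [beh] matches any of: {b, e, h}
Scanning string 'hibhgdgfafj' character by character:
  pos 0: 'h' -> MATCH
  pos 1: 'i' -> no
  pos 2: 'b' -> MATCH
  pos 3: 'h' -> MATCH
  pos 4: 'g' -> no
  pos 5: 'd' -> no
  pos 6: 'g' -> no
  pos 7: 'f' -> no
  pos 8: 'a' -> no
  pos 9: 'f' -> no
  pos 10: 'j' -> no
Total matches: 3

3


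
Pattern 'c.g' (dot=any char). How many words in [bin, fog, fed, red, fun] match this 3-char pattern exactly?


Pattern 'c.g' means: starts with 'c', any single char, ends with 'g'.
Checking each word (must be exactly 3 chars):
  'bin' (len=3): no
  'fog' (len=3): no
  'fed' (len=3): no
  'red' (len=3): no
  'fun' (len=3): no
Matching words: []
Total: 0

0


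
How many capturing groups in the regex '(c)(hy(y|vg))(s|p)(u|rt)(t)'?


To count capturing groups, count each '(' that starts a group.
Pattern: '(c)(hy(y|vg))(s|p)(u|rt)(t)'
Walking through the pattern:
  Position 0: '(' -> group #1
  Position 3: '(' -> group #2
  Position 6: '(' -> group #3
  Position 13: '(' -> group #4
  Position 18: '(' -> group #5
  Position 24: '(' -> group #6
Total capturing groups: 6

6


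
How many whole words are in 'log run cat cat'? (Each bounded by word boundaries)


Word boundaries (\b) mark the start/end of each word.
Text: 'log run cat cat'
Splitting by whitespace:
  Word 1: 'log'
  Word 2: 'run'
  Word 3: 'cat'
  Word 4: 'cat'
Total whole words: 4

4


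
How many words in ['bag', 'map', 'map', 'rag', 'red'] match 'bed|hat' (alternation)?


Alternation 'bed|hat' matches either 'bed' or 'hat'.
Checking each word:
  'bag' -> no
  'map' -> no
  'map' -> no
  'rag' -> no
  'red' -> no
Matches: []
Count: 0

0


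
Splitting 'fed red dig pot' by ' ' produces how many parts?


Splitting by ' ' breaks the string at each occurrence of the separator.
Text: 'fed red dig pot'
Parts after split:
  Part 1: 'fed'
  Part 2: 'red'
  Part 3: 'dig'
  Part 4: 'pot'
Total parts: 4

4


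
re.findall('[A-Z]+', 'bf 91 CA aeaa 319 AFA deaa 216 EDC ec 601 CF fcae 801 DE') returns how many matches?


Pattern '[A-Z]+' finds one or more uppercase letters.
Text: 'bf 91 CA aeaa 319 AFA deaa 216 EDC ec 601 CF fcae 801 DE'
Scanning for matches:
  Match 1: 'CA'
  Match 2: 'AFA'
  Match 3: 'EDC'
  Match 4: 'CF'
  Match 5: 'DE'
Total matches: 5

5


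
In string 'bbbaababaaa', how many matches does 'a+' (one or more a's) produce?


Pattern 'a+' matches one or more consecutive a's.
String: 'bbbaababaaa'
Scanning for runs of a:
  Match 1: 'aa' (length 2)
  Match 2: 'a' (length 1)
  Match 3: 'aaa' (length 3)
Total matches: 3

3


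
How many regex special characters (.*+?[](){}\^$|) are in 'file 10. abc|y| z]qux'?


Regex special characters are: . * + ? [ ] ( ) { } \ ^ $ |
Scanning 'file 10. abc|y| z]qux':
  pos 7: '.' -> SPECIAL
  pos 12: '|' -> SPECIAL
  pos 14: '|' -> SPECIAL
  pos 17: ']' -> SPECIAL
Special chars found: ['.', '|', '|', ']']
Total: 4

4


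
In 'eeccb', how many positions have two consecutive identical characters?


Looking for consecutive identical characters in 'eeccb':
  pos 0-1: 'e' vs 'e' -> MATCH ('ee')
  pos 1-2: 'e' vs 'c' -> different
  pos 2-3: 'c' vs 'c' -> MATCH ('cc')
  pos 3-4: 'c' vs 'b' -> different
Consecutive identical pairs: ['ee', 'cc']
Count: 2

2


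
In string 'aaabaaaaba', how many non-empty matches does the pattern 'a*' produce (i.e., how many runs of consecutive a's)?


Pattern 'a*' matches zero or more a's. We want non-empty runs of consecutive a's.
String: 'aaabaaaaba'
Walking through the string to find runs of a's:
  Run 1: positions 0-2 -> 'aaa'
  Run 2: positions 4-7 -> 'aaaa'
  Run 3: positions 9-9 -> 'a'
Non-empty runs found: ['aaa', 'aaaa', 'a']
Count: 3

3


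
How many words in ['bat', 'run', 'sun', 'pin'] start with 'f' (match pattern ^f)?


Pattern ^f anchors to start of word. Check which words begin with 'f':
  'bat' -> no
  'run' -> no
  'sun' -> no
  'pin' -> no
Matching words: []
Count: 0

0


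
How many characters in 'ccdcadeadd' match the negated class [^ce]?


Negated class [^ce] matches any char NOT in {c, e}
Scanning 'ccdcadeadd':
  pos 0: 'c' -> no (excluded)
  pos 1: 'c' -> no (excluded)
  pos 2: 'd' -> MATCH
  pos 3: 'c' -> no (excluded)
  pos 4: 'a' -> MATCH
  pos 5: 'd' -> MATCH
  pos 6: 'e' -> no (excluded)
  pos 7: 'a' -> MATCH
  pos 8: 'd' -> MATCH
  pos 9: 'd' -> MATCH
Total matches: 6

6


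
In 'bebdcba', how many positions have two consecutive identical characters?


Looking for consecutive identical characters in 'bebdcba':
  pos 0-1: 'b' vs 'e' -> different
  pos 1-2: 'e' vs 'b' -> different
  pos 2-3: 'b' vs 'd' -> different
  pos 3-4: 'd' vs 'c' -> different
  pos 4-5: 'c' vs 'b' -> different
  pos 5-6: 'b' vs 'a' -> different
Consecutive identical pairs: []
Count: 0

0


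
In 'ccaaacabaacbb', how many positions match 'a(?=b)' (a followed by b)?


Lookahead 'a(?=b)' matches 'a' only when followed by 'b'.
String: 'ccaaacabaacbb'
Checking each position where char is 'a':
  pos 2: 'a' -> no (next='a')
  pos 3: 'a' -> no (next='a')
  pos 4: 'a' -> no (next='c')
  pos 6: 'a' -> MATCH (next='b')
  pos 8: 'a' -> no (next='a')
  pos 9: 'a' -> no (next='c')
Matching positions: [6]
Count: 1

1


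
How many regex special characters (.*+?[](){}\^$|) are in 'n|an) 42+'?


Regex special characters are: . * + ? [ ] ( ) { } \ ^ $ |
Scanning 'n|an) 42+':
  pos 1: '|' -> SPECIAL
  pos 4: ')' -> SPECIAL
  pos 8: '+' -> SPECIAL
Special chars found: ['|', ')', '+']
Total: 3

3


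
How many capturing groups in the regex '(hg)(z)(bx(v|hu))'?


To count capturing groups, count each '(' that starts a group.
Pattern: '(hg)(z)(bx(v|hu))'
Walking through the pattern:
  Position 0: '(' -> group #1
  Position 4: '(' -> group #2
  Position 7: '(' -> group #3
  Position 10: '(' -> group #4
Total capturing groups: 4

4


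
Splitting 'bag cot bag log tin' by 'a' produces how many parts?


Splitting by 'a' breaks the string at each occurrence of the separator.
Text: 'bag cot bag log tin'
Parts after split:
  Part 1: 'b'
  Part 2: 'g cot b'
  Part 3: 'g log tin'
Total parts: 3

3


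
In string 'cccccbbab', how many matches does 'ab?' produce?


Pattern 'ab?' matches 'a' optionally followed by 'b'.
String: 'cccccbbab'
Scanning left to right for 'a' then checking next char:
  Match 1: 'ab' (a followed by b)
Total matches: 1

1


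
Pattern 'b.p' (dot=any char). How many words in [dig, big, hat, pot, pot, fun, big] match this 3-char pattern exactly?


Pattern 'b.p' means: starts with 'b', any single char, ends with 'p'.
Checking each word (must be exactly 3 chars):
  'dig' (len=3): no
  'big' (len=3): no
  'hat' (len=3): no
  'pot' (len=3): no
  'pot' (len=3): no
  'fun' (len=3): no
  'big' (len=3): no
Matching words: []
Total: 0

0


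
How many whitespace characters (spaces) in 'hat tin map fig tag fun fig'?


\s matches whitespace characters (spaces, tabs, etc.).
Text: 'hat tin map fig tag fun fig'
This text has 7 words separated by spaces.
Number of spaces = number of words - 1 = 7 - 1 = 6

6


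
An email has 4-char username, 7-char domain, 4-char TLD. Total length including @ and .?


An email address has format: username@domain.tld
Username length: 4
'@' character: 1
Domain length: 7
'.' character: 1
TLD length: 4
Total = 4 + 1 + 7 + 1 + 4 = 17

17


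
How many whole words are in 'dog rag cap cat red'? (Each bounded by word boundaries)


Word boundaries (\b) mark the start/end of each word.
Text: 'dog rag cap cat red'
Splitting by whitespace:
  Word 1: 'dog'
  Word 2: 'rag'
  Word 3: 'cap'
  Word 4: 'cat'
  Word 5: 'red'
Total whole words: 5

5


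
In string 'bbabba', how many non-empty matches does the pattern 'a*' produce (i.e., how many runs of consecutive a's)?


Pattern 'a*' matches zero or more a's. We want non-empty runs of consecutive a's.
String: 'bbabba'
Walking through the string to find runs of a's:
  Run 1: positions 2-2 -> 'a'
  Run 2: positions 5-5 -> 'a'
Non-empty runs found: ['a', 'a']
Count: 2

2


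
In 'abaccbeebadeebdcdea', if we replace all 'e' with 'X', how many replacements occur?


re.sub('e', 'X', text) replaces every occurrence of 'e' with 'X'.
Text: 'abaccbeebadeebdcdea'
Scanning for 'e':
  pos 6: 'e' -> replacement #1
  pos 7: 'e' -> replacement #2
  pos 11: 'e' -> replacement #3
  pos 12: 'e' -> replacement #4
  pos 17: 'e' -> replacement #5
Total replacements: 5

5


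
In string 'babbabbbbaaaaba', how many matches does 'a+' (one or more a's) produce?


Pattern 'a+' matches one or more consecutive a's.
String: 'babbabbbbaaaaba'
Scanning for runs of a:
  Match 1: 'a' (length 1)
  Match 2: 'a' (length 1)
  Match 3: 'aaaa' (length 4)
  Match 4: 'a' (length 1)
Total matches: 4

4


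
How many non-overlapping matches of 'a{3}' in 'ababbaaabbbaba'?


Pattern 'a{3}' matches exactly 3 consecutive a's (greedy, non-overlapping).
String: 'ababbaaabbbaba'
Scanning for runs of a's:
  Run at pos 0: 'a' (length 1) -> 0 match(es)
  Run at pos 2: 'a' (length 1) -> 0 match(es)
  Run at pos 5: 'aaa' (length 3) -> 1 match(es)
  Run at pos 11: 'a' (length 1) -> 0 match(es)
  Run at pos 13: 'a' (length 1) -> 0 match(es)
Matches found: ['aaa']
Total: 1

1


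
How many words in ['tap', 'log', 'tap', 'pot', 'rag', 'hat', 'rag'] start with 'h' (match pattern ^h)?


Pattern ^h anchors to start of word. Check which words begin with 'h':
  'tap' -> no
  'log' -> no
  'tap' -> no
  'pot' -> no
  'rag' -> no
  'hat' -> MATCH (starts with 'h')
  'rag' -> no
Matching words: ['hat']
Count: 1

1


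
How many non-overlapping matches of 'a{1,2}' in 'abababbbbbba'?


Pattern 'a{1,2}' matches between 1 and 2 consecutive a's (greedy).
String: 'abababbbbbba'
Finding runs of a's and applying greedy matching:
  Run at pos 0: 'a' (length 1)
  Run at pos 2: 'a' (length 1)
  Run at pos 4: 'a' (length 1)
  Run at pos 11: 'a' (length 1)
Matches: ['a', 'a', 'a', 'a']
Count: 4

4


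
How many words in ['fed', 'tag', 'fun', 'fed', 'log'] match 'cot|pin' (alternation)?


Alternation 'cot|pin' matches either 'cot' or 'pin'.
Checking each word:
  'fed' -> no
  'tag' -> no
  'fun' -> no
  'fed' -> no
  'log' -> no
Matches: []
Count: 0

0


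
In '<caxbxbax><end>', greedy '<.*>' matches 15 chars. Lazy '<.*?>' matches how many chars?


Greedy '<.*>' tries to match as MUCH as possible.
Lazy '<.*?>' tries to match as LITTLE as possible.

String: '<caxbxbax><end>'
Greedy '<.*>' starts at first '<' and extends to the LAST '>': '<caxbxbax><end>' (15 chars)
Lazy '<.*?>' starts at first '<' and stops at the FIRST '>': '<caxbxbax>' (10 chars)

10


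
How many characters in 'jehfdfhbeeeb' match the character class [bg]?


Character class [bg] matches any of: {b, g}
Scanning string 'jehfdfhbeeeb' character by character:
  pos 0: 'j' -> no
  pos 1: 'e' -> no
  pos 2: 'h' -> no
  pos 3: 'f' -> no
  pos 4: 'd' -> no
  pos 5: 'f' -> no
  pos 6: 'h' -> no
  pos 7: 'b' -> MATCH
  pos 8: 'e' -> no
  pos 9: 'e' -> no
  pos 10: 'e' -> no
  pos 11: 'b' -> MATCH
Total matches: 2

2


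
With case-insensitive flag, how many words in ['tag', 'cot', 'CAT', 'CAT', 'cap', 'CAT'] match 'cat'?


Case-insensitive matching: compare each word's lowercase form to 'cat'.
  'tag' -> lower='tag' -> no
  'cot' -> lower='cot' -> no
  'CAT' -> lower='cat' -> MATCH
  'CAT' -> lower='cat' -> MATCH
  'cap' -> lower='cap' -> no
  'CAT' -> lower='cat' -> MATCH
Matches: ['CAT', 'CAT', 'CAT']
Count: 3

3


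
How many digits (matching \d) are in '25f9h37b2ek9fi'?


\d matches any digit 0-9.
Scanning '25f9h37b2ek9fi':
  pos 0: '2' -> DIGIT
  pos 1: '5' -> DIGIT
  pos 3: '9' -> DIGIT
  pos 5: '3' -> DIGIT
  pos 6: '7' -> DIGIT
  pos 8: '2' -> DIGIT
  pos 11: '9' -> DIGIT
Digits found: ['2', '5', '9', '3', '7', '2', '9']
Total: 7

7


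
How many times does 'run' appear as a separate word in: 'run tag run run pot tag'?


Scanning each word for exact match 'run':
  Word 1: 'run' -> MATCH
  Word 2: 'tag' -> no
  Word 3: 'run' -> MATCH
  Word 4: 'run' -> MATCH
  Word 5: 'pot' -> no
  Word 6: 'tag' -> no
Total matches: 3

3


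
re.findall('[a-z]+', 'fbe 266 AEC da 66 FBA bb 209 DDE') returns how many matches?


Pattern '[a-z]+' finds one or more lowercase letters.
Text: 'fbe 266 AEC da 66 FBA bb 209 DDE'
Scanning for matches:
  Match 1: 'fbe'
  Match 2: 'da'
  Match 3: 'bb'
Total matches: 3

3


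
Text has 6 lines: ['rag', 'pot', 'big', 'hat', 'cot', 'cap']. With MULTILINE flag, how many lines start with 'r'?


With MULTILINE flag, ^ matches the start of each line.
Lines: ['rag', 'pot', 'big', 'hat', 'cot', 'cap']
Checking which lines start with 'r':
  Line 1: 'rag' -> MATCH
  Line 2: 'pot' -> no
  Line 3: 'big' -> no
  Line 4: 'hat' -> no
  Line 5: 'cot' -> no
  Line 6: 'cap' -> no
Matching lines: ['rag']
Count: 1

1


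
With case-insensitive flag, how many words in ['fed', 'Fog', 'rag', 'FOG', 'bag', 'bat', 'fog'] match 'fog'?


Case-insensitive matching: compare each word's lowercase form to 'fog'.
  'fed' -> lower='fed' -> no
  'Fog' -> lower='fog' -> MATCH
  'rag' -> lower='rag' -> no
  'FOG' -> lower='fog' -> MATCH
  'bag' -> lower='bag' -> no
  'bat' -> lower='bat' -> no
  'fog' -> lower='fog' -> MATCH
Matches: ['Fog', 'FOG', 'fog']
Count: 3

3


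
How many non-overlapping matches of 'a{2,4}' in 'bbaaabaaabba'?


Pattern 'a{2,4}' matches between 2 and 4 consecutive a's (greedy).
String: 'bbaaabaaabba'
Finding runs of a's and applying greedy matching:
  Run at pos 2: 'aaa' (length 3)
  Run at pos 6: 'aaa' (length 3)
  Run at pos 11: 'a' (length 1)
Matches: ['aaa', 'aaa']
Count: 2

2


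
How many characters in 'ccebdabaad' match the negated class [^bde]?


Negated class [^bde] matches any char NOT in {b, d, e}
Scanning 'ccebdabaad':
  pos 0: 'c' -> MATCH
  pos 1: 'c' -> MATCH
  pos 2: 'e' -> no (excluded)
  pos 3: 'b' -> no (excluded)
  pos 4: 'd' -> no (excluded)
  pos 5: 'a' -> MATCH
  pos 6: 'b' -> no (excluded)
  pos 7: 'a' -> MATCH
  pos 8: 'a' -> MATCH
  pos 9: 'd' -> no (excluded)
Total matches: 5

5


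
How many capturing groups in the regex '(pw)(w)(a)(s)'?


To count capturing groups, count each '(' that starts a group.
Pattern: '(pw)(w)(a)(s)'
Walking through the pattern:
  Position 0: '(' -> group #1
  Position 4: '(' -> group #2
  Position 7: '(' -> group #3
  Position 10: '(' -> group #4
Total capturing groups: 4

4


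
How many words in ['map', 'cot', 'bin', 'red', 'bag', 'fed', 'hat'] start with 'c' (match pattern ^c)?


Pattern ^c anchors to start of word. Check which words begin with 'c':
  'map' -> no
  'cot' -> MATCH (starts with 'c')
  'bin' -> no
  'red' -> no
  'bag' -> no
  'fed' -> no
  'hat' -> no
Matching words: ['cot']
Count: 1

1


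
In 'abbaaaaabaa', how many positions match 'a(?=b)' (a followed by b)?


Lookahead 'a(?=b)' matches 'a' only when followed by 'b'.
String: 'abbaaaaabaa'
Checking each position where char is 'a':
  pos 0: 'a' -> MATCH (next='b')
  pos 3: 'a' -> no (next='a')
  pos 4: 'a' -> no (next='a')
  pos 5: 'a' -> no (next='a')
  pos 6: 'a' -> no (next='a')
  pos 7: 'a' -> MATCH (next='b')
  pos 9: 'a' -> no (next='a')
Matching positions: [0, 7]
Count: 2

2


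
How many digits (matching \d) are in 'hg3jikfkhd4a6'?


\d matches any digit 0-9.
Scanning 'hg3jikfkhd4a6':
  pos 2: '3' -> DIGIT
  pos 10: '4' -> DIGIT
  pos 12: '6' -> DIGIT
Digits found: ['3', '4', '6']
Total: 3

3


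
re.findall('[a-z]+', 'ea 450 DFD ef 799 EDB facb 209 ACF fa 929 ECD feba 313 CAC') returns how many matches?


Pattern '[a-z]+' finds one or more lowercase letters.
Text: 'ea 450 DFD ef 799 EDB facb 209 ACF fa 929 ECD feba 313 CAC'
Scanning for matches:
  Match 1: 'ea'
  Match 2: 'ef'
  Match 3: 'facb'
  Match 4: 'fa'
  Match 5: 'feba'
Total matches: 5

5


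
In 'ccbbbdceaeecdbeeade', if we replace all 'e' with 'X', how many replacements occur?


re.sub('e', 'X', text) replaces every occurrence of 'e' with 'X'.
Text: 'ccbbbdceaeecdbeeade'
Scanning for 'e':
  pos 7: 'e' -> replacement #1
  pos 9: 'e' -> replacement #2
  pos 10: 'e' -> replacement #3
  pos 14: 'e' -> replacement #4
  pos 15: 'e' -> replacement #5
  pos 18: 'e' -> replacement #6
Total replacements: 6

6


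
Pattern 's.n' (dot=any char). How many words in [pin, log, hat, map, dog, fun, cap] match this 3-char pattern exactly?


Pattern 's.n' means: starts with 's', any single char, ends with 'n'.
Checking each word (must be exactly 3 chars):
  'pin' (len=3): no
  'log' (len=3): no
  'hat' (len=3): no
  'map' (len=3): no
  'dog' (len=3): no
  'fun' (len=3): no
  'cap' (len=3): no
Matching words: []
Total: 0

0


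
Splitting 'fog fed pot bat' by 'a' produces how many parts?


Splitting by 'a' breaks the string at each occurrence of the separator.
Text: 'fog fed pot bat'
Parts after split:
  Part 1: 'fog fed pot b'
  Part 2: 't'
Total parts: 2

2


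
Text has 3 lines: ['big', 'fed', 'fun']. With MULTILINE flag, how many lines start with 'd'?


With MULTILINE flag, ^ matches the start of each line.
Lines: ['big', 'fed', 'fun']
Checking which lines start with 'd':
  Line 1: 'big' -> no
  Line 2: 'fed' -> no
  Line 3: 'fun' -> no
Matching lines: []
Count: 0

0


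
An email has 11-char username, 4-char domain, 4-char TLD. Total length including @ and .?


An email address has format: username@domain.tld
Username length: 11
'@' character: 1
Domain length: 4
'.' character: 1
TLD length: 4
Total = 11 + 1 + 4 + 1 + 4 = 21

21


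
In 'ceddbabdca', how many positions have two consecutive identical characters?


Looking for consecutive identical characters in 'ceddbabdca':
  pos 0-1: 'c' vs 'e' -> different
  pos 1-2: 'e' vs 'd' -> different
  pos 2-3: 'd' vs 'd' -> MATCH ('dd')
  pos 3-4: 'd' vs 'b' -> different
  pos 4-5: 'b' vs 'a' -> different
  pos 5-6: 'a' vs 'b' -> different
  pos 6-7: 'b' vs 'd' -> different
  pos 7-8: 'd' vs 'c' -> different
  pos 8-9: 'c' vs 'a' -> different
Consecutive identical pairs: ['dd']
Count: 1

1


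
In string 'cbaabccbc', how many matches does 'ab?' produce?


Pattern 'ab?' matches 'a' optionally followed by 'b'.
String: 'cbaabccbc'
Scanning left to right for 'a' then checking next char:
  Match 1: 'a' (a not followed by b)
  Match 2: 'ab' (a followed by b)
Total matches: 2

2


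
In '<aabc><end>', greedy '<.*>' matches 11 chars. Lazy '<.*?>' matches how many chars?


Greedy '<.*>' tries to match as MUCH as possible.
Lazy '<.*?>' tries to match as LITTLE as possible.

String: '<aabc><end>'
Greedy '<.*>' starts at first '<' and extends to the LAST '>': '<aabc><end>' (11 chars)
Lazy '<.*?>' starts at first '<' and stops at the FIRST '>': '<aabc>' (6 chars)

6


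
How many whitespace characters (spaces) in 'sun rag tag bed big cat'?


\s matches whitespace characters (spaces, tabs, etc.).
Text: 'sun rag tag bed big cat'
This text has 6 words separated by spaces.
Number of spaces = number of words - 1 = 6 - 1 = 5

5


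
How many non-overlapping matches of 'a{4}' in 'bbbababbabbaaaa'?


Pattern 'a{4}' matches exactly 4 consecutive a's (greedy, non-overlapping).
String: 'bbbababbabbaaaa'
Scanning for runs of a's:
  Run at pos 3: 'a' (length 1) -> 0 match(es)
  Run at pos 5: 'a' (length 1) -> 0 match(es)
  Run at pos 8: 'a' (length 1) -> 0 match(es)
  Run at pos 11: 'aaaa' (length 4) -> 1 match(es)
Matches found: ['aaaa']
Total: 1

1


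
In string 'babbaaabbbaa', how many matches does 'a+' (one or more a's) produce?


Pattern 'a+' matches one or more consecutive a's.
String: 'babbaaabbbaa'
Scanning for runs of a:
  Match 1: 'a' (length 1)
  Match 2: 'aaa' (length 3)
  Match 3: 'aa' (length 2)
Total matches: 3

3


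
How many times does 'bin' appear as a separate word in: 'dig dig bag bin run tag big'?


Scanning each word for exact match 'bin':
  Word 1: 'dig' -> no
  Word 2: 'dig' -> no
  Word 3: 'bag' -> no
  Word 4: 'bin' -> MATCH
  Word 5: 'run' -> no
  Word 6: 'tag' -> no
  Word 7: 'big' -> no
Total matches: 1

1


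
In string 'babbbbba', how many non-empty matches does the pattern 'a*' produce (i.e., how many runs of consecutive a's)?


Pattern 'a*' matches zero or more a's. We want non-empty runs of consecutive a's.
String: 'babbbbba'
Walking through the string to find runs of a's:
  Run 1: positions 1-1 -> 'a'
  Run 2: positions 7-7 -> 'a'
Non-empty runs found: ['a', 'a']
Count: 2

2


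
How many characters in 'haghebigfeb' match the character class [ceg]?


Character class [ceg] matches any of: {c, e, g}
Scanning string 'haghebigfeb' character by character:
  pos 0: 'h' -> no
  pos 1: 'a' -> no
  pos 2: 'g' -> MATCH
  pos 3: 'h' -> no
  pos 4: 'e' -> MATCH
  pos 5: 'b' -> no
  pos 6: 'i' -> no
  pos 7: 'g' -> MATCH
  pos 8: 'f' -> no
  pos 9: 'e' -> MATCH
  pos 10: 'b' -> no
Total matches: 4

4


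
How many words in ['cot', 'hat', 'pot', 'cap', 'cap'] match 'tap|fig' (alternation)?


Alternation 'tap|fig' matches either 'tap' or 'fig'.
Checking each word:
  'cot' -> no
  'hat' -> no
  'pot' -> no
  'cap' -> no
  'cap' -> no
Matches: []
Count: 0

0


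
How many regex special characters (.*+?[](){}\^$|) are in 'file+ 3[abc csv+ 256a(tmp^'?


Regex special characters are: . * + ? [ ] ( ) { } \ ^ $ |
Scanning 'file+ 3[abc csv+ 256a(tmp^':
  pos 4: '+' -> SPECIAL
  pos 7: '[' -> SPECIAL
  pos 15: '+' -> SPECIAL
  pos 21: '(' -> SPECIAL
  pos 25: '^' -> SPECIAL
Special chars found: ['+', '[', '+', '(', '^']
Total: 5

5


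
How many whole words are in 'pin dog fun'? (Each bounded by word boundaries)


Word boundaries (\b) mark the start/end of each word.
Text: 'pin dog fun'
Splitting by whitespace:
  Word 1: 'pin'
  Word 2: 'dog'
  Word 3: 'fun'
Total whole words: 3

3


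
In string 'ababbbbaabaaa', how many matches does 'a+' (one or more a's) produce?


Pattern 'a+' matches one or more consecutive a's.
String: 'ababbbbaabaaa'
Scanning for runs of a:
  Match 1: 'a' (length 1)
  Match 2: 'a' (length 1)
  Match 3: 'aa' (length 2)
  Match 4: 'aaa' (length 3)
Total matches: 4

4


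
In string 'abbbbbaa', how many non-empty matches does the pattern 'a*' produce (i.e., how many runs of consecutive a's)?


Pattern 'a*' matches zero or more a's. We want non-empty runs of consecutive a's.
String: 'abbbbbaa'
Walking through the string to find runs of a's:
  Run 1: positions 0-0 -> 'a'
  Run 2: positions 6-7 -> 'aa'
Non-empty runs found: ['a', 'aa']
Count: 2

2


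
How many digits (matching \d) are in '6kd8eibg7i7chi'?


\d matches any digit 0-9.
Scanning '6kd8eibg7i7chi':
  pos 0: '6' -> DIGIT
  pos 3: '8' -> DIGIT
  pos 8: '7' -> DIGIT
  pos 10: '7' -> DIGIT
Digits found: ['6', '8', '7', '7']
Total: 4

4
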